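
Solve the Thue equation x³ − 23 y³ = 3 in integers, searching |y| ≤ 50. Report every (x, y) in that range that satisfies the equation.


The equation is x³ - 23y³ = 3. For fixed y, x³ = 23·y³ + 3, so a solution requires the RHS to be a perfect cube.
Strategy: iterate y from -50 to 50, compute RHS = 23·y³ + 3, and check whether it is a (positive or negative) perfect cube.
Check small values of y:
  y = 0: RHS = 3 is not a perfect cube.
  y = 1: RHS = 26 is not a perfect cube.
  y = -1: RHS = -20 is not a perfect cube.
  y = 2: RHS = 187 is not a perfect cube.
  y = -2: RHS = -181 is not a perfect cube.
  y = 3: RHS = 624 is not a perfect cube.
  y = -3: RHS = -618 is not a perfect cube.
Continuing the search up to |y| = 50 finds no solutions either.
No (x, y) in the scanned range satisfies the equation.

No integer solutions with |y| ≤ 50.


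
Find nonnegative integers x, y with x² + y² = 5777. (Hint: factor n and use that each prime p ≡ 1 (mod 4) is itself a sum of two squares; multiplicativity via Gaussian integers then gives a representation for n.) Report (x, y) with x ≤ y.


Step 1: Factor n = 5777 = 53 · 109.
Step 2: Check the mod-4 condition on each prime factor: 53 ≡ 1 (mod 4), exponent 1; 109 ≡ 1 (mod 4), exponent 1.
All primes ≡ 3 (mod 4) appear to even exponent (or don't appear), so by the two-squares theorem n IS expressible as a sum of two squares.
Step 3: Build a representation. Here n = 53 · 109 is a product of primes ≡ 1 (mod 4). Each prime p ≡ 1 (mod 4) is itself a sum of two squares; find a² by testing p − a² for a perfect square:
  53: 53 − 1² = 52, 53 − 2² = 49 = 7² ⇒ 53 = 2² + 7².
  109: 109 − 1² = 108, 109 − 2² = 105, 109 − 3² = 100 = 10² ⇒ 109 = 3² + 10².
  Combine using the Brahmagupta–Fibonacci identity (a² + b²)(c² + d²) = (ac − bd)² + (ad + bc)² = (ac + bd)² + (ad − bc)²:
  53 · 109 = 5777: from (2² + 7²)(3² + 10²), take (2·3 − 7·10, 2·10 + 7·3) = (6 − 70, 20 + 21) = (-64, 41); dropping signs (only squares matter) gives (64, 41); check 64² + 41² = 4096 + 1681 = 5777 ✓.
Step 4: Order so x ≤ y and verify: 41² + 64² = 1681 + 4096 = 5777 = n. ✓

n = 5777 = 41² + 64² (one valid representation with x ≤ y).


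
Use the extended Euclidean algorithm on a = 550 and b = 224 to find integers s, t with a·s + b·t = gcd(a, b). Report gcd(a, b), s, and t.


Euclidean algorithm on (550, 224) — divide until remainder is 0:
  550 = 2 · 224 + 102
  224 = 2 · 102 + 20
  102 = 5 · 20 + 2
  20 = 10 · 2 + 0
gcd(550, 224) = 2.
Track Bezout coefficients alongside the remainders: start with r₀ = 550 = a·1 + b·0 (s = 1, t = 0) and r₁ = 224 = a·0 + b·1 (s = 0, t = 1); each new remainder r_{k+1} = r_{k-1} − q_k·r_k inherits s_{k+1} = s_{k-1} − q_k·s_k, t_{k+1} = t_{k-1} − q_k·t_k, so r_k = a·s_k + b·t_k at every step:
  q = 2: r = 102, s = 1 − 2·0 = 1, t = 0 − 2·1 = -2  (check: 550·1 + 224·(-2) = 102)
  q = 2: r = 20, s = 0 − 2·1 = -2, t = 1 − 2·(-2) = 5  (check: 550·(-2) + 224·5 = 20)
  q = 5: r = 2, s = 1 − 5·(-2) = 11, t = -2 − 5·5 = -27  (check: 550·11 + 224·(-27) = 2)
The row with r = 2 (the gcd) gives the Bezout coefficients s = 11, t = -27.
Result: 550 · (11) + 224 · (-27) = 2.

gcd(550, 224) = 2; s = 11, t = -27 (check: 550·11 + 224·(-27) = 2).


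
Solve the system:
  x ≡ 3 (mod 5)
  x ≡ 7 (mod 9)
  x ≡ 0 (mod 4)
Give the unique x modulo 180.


Moduli 5, 9, 4 are pairwise coprime; by CRT there is a unique solution modulo M = 5 · 9 · 4 = 180.
Solve pairwise, accumulating the modulus:
  Start with x ≡ 3 (mod 5).
  Combine with x ≡ 7 (mod 9): since gcd(5, 9) = 1, we get a unique residue mod 45.
    Write x = 3 + 5·t and substitute into x ≡ 7 (mod 9): 5·t ≡ 7 − 3 = 4 (mod 9).
    The inverse of 5 mod 9 is 2 (since 5·2 = 10 = 1·9 + 1), so t ≡ 2·4 = 8 ≡ 8 (mod 9).
    Then x = 3 + 5·8 = 43, valid modulo lcm(5, 9) = 45: x ≡ 43 (mod 45).
  Combine with x ≡ 0 (mod 4): since gcd(45, 4) = 1, we get a unique residue mod 180.
    Write x = 43 + 45·t and substitute into x ≡ 0 (mod 4): 45·t ≡ 0 − 43 = -43 (mod 4).
    Reduce coefficients mod 4: 1·t ≡ 1 (mod 4).
    So t ≡ 1 (mod 4).
    Then x = 43 + 45·1 = 88, valid modulo lcm(45, 4) = 180: x ≡ 88 (mod 180).
Verify: 88 mod 5 = 3 ✓, 88 mod 9 = 7 ✓, 88 mod 4 = 0 ✓.

x ≡ 88 (mod 180).


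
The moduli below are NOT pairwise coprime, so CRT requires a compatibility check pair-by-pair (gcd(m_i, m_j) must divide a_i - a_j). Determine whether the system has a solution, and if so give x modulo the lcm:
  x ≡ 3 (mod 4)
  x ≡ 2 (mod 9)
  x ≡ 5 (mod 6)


Moduli 4, 9, 6 are not pairwise coprime, so CRT works modulo lcm(m_i) when all pairwise compatibility conditions hold.
Pairwise compatibility: gcd(m_i, m_j) must divide a_i - a_j for every pair.
Merge one congruence at a time:
  Start: x ≡ 3 (mod 4).
  Combine with x ≡ 2 (mod 9): gcd(4, 9) = 1; 2 - 3 = -1, which IS divisible by 1, so compatible.
    Write x = 3 + 4·t and substitute into x ≡ 2 (mod 9): 4·t ≡ 2 − 3 = -1 (mod 9).
    Reduce coefficients mod 9: 4·t ≡ 8 (mod 9).
    The inverse of 4 mod 9 is 7 (since 4·7 = 28 = 3·9 + 1), so t ≡ 7·8 = 56 ≡ 2 (mod 9).
    Then x = 3 + 4·2 = 11, valid modulo lcm(4, 9) = 36: x ≡ 11 (mod 36).
  Combine with x ≡ 5 (mod 6): gcd(36, 6) = 6; 5 - 11 = -6, which IS divisible by 6, so compatible.
    Write x = 11 + 36·t and substitute into x ≡ 5 (mod 6): 36·t ≡ 5 − 11 = -6 (mod 6).
    Divide the congruence (and modulus) by g = 6: 6·t ≡ -1 (mod 1).
    Modulo 1 every t works; take t = 0.
    Then x = 11 + 36·0 = 11, valid modulo lcm(36, 6) = 36: x ≡ 11 (mod 36).
Verify: 11 mod 4 = 3, 11 mod 9 = 2, 11 mod 6 = 5.

x ≡ 11 (mod 36).


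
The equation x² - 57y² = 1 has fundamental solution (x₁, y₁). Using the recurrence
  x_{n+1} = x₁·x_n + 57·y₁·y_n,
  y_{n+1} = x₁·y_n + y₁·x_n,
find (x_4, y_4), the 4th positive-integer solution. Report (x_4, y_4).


Step 1: Find the fundamental solution (x₁, y₁) of x² - 57y² = 1.
  Expand √57 as a continued fraction. a₀ = ⌊√57⌋ = 7; iterate m_{k+1} = d_k·a_k − m_k, d_{k+1} = (57 − m_{k+1}²)/d_k, a_{k+1} = ⌊(a₀ + m_{k+1})/d_{k+1}⌋ (starting m₀ = 0, d₀ = 1), with convergents p_k = a_k·p_{k-1} + p_{k-2}, q_k = a_k·q_{k-1} + q_{k-2} (p₋₁ = 1, q₋₁ = 0):
  k = 0: a₀ = 7; p₀/q₀ = 7/1; p₀² − 57·q₀² = 49 − 57 = -8.
  k = 1: m = 7, d = 8, a = ⌊(7 + 7)/8⌋ = 1; p/q = (1·7 + 1)/(1·1 + 0) = 8/1; p² − 57·q² = 64 − 57 = 7.
  k = 2: m = 1, d = 7, a = ⌊(7 + 1)/7⌋ = 1; p/q = (1·8 + 7)/(1·1 + 1) = 15/2; p² − 57·q² = 225 − 228 = -3.
  k = 3: m = 6, d = 3, a = ⌊(7 + 6)/3⌋ = 4; p/q = (4·15 + 8)/(4·2 + 1) = 68/9; p² − 57·q² = 4624 − 4617 = 7.
  k = 4: m = 6, d = 7, a = ⌊(7 + 6)/7⌋ = 1; p/q = (1·68 + 15)/(1·9 + 2) = 83/11; p² − 57·q² = 6889 − 6897 = -8.
  k = 5: m = 1, d = 8, a = ⌊(7 + 1)/8⌋ = 1; p/q = (1·83 + 68)/(1·11 + 9) = 151/20; p² − 57·q² = 22801 − 22800 = 1.
  The first convergent with p² − 57·q² = 1 gives the fundamental solution (x₁, y₁) = (151, 20).
Step 2: Apply the recurrence (x_{n+1}, y_{n+1}) = (x₁x_n + 57y₁y_n, x₁y_n + y₁x_n) repeatedly.
  From (x_1, y_1) = (151, 20): x_2 = 151·151 + 57·20·20 = 45601; y_2 = 151·20 + 20·151 = 6040.
  From (x_2, y_2) = (45601, 6040): x_3 = 151·45601 + 57·20·6040 = 13771351; y_3 = 151·6040 + 20·45601 = 1824060.
  From (x_3, y_3) = (13771351, 1824060): x_4 = 151·13771351 + 57·20·1824060 = 4158902401; y_4 = 151·1824060 + 20·13771351 = 550860080.
Step 3: Verify x_4² - 57·y_4² = 17296469181043564801 - 17296469181043564800 = 1 (should be 1). ✓

(x_1, y_1) = (151, 20); (x_4, y_4) = (4158902401, 550860080).


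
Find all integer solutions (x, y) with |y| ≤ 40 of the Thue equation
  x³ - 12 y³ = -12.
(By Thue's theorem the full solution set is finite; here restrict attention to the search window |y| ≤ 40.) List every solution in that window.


The equation is x³ - 12y³ = -12. For fixed y, x³ = 12·y³ − 12, so a solution requires the RHS to be a perfect cube.
Strategy: iterate y from -40 to 40, compute RHS = 12·y³ − 12, and check whether it is a (positive or negative) perfect cube.
Check small values of y:
  y = 0: RHS = -12 is not a perfect cube.
  y = 1: RHS = 0 = (0)³ ⇒ x = 0 works.
  y = -1: RHS = -24 is not a perfect cube.
  y = 2: RHS = 84 is not a perfect cube.
  y = -2: RHS = -108 is not a perfect cube.
  y = 3: RHS = 312 is not a perfect cube.
  y = -3: RHS = -336 is not a perfect cube.
Continuing the search up to |y| = 40 finds no further solutions beyond those listed.
Collected solutions: (0, 1).

Solutions (with |y| ≤ 40): (0, 1).


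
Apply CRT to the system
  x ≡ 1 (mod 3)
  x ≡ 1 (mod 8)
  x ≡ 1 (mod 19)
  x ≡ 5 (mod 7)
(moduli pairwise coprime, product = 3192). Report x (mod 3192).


Product of moduli M = 3 · 8 · 19 · 7 = 3192.
Merge one congruence at a time:
  Start: x ≡ 1 (mod 3).
  Combine with x ≡ 1 (mod 8); new modulus lcm = 24.
    Write x = 1 + 3·t and substitute into x ≡ 1 (mod 8): 3·t ≡ 1 − 1 = 0 (mod 8).
    The inverse of 3 mod 8 is 3 (since 3·3 = 9 = 1·8 + 1), so t ≡ 3·0 = 0 ≡ 0 (mod 8).
    Then x = 1 + 3·0 = 1, valid modulo lcm(3, 8) = 24: x ≡ 1 (mod 24).
  Combine with x ≡ 1 (mod 19); new modulus lcm = 456.
    Write x = 1 + 24·t and substitute into x ≡ 1 (mod 19): 24·t ≡ 1 − 1 = 0 (mod 19).
    Reduce coefficients mod 19: 5·t ≡ 0 (mod 19).
    The inverse of 5 mod 19 is 4 (since 5·4 = 20 = 1·19 + 1), so t ≡ 4·0 = 0 ≡ 0 (mod 19).
    Then x = 1 + 24·0 = 1, valid modulo lcm(24, 19) = 456: x ≡ 1 (mod 456).
  Combine with x ≡ 5 (mod 7); new modulus lcm = 3192.
    Write x = 1 + 456·t and substitute into x ≡ 5 (mod 7): 456·t ≡ 5 − 1 = 4 (mod 7).
    Reduce coefficients mod 7: 1·t ≡ 4 (mod 7).
    So t ≡ 4 (mod 7).
    Then x = 1 + 456·4 = 1825, valid modulo lcm(456, 7) = 3192: x ≡ 1825 (mod 3192).
Verify against each original: 1825 mod 3 = 1, 1825 mod 8 = 1, 1825 mod 19 = 1, 1825 mod 7 = 5.

x ≡ 1825 (mod 3192).


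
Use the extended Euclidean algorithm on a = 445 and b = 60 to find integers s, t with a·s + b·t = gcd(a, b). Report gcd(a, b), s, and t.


Euclidean algorithm on (445, 60) — divide until remainder is 0:
  445 = 7 · 60 + 25
  60 = 2 · 25 + 10
  25 = 2 · 10 + 5
  10 = 2 · 5 + 0
gcd(445, 60) = 5.
Track Bezout coefficients alongside the remainders: start with r₀ = 445 = a·1 + b·0 (s = 1, t = 0) and r₁ = 60 = a·0 + b·1 (s = 0, t = 1); each new remainder r_{k+1} = r_{k-1} − q_k·r_k inherits s_{k+1} = s_{k-1} − q_k·s_k, t_{k+1} = t_{k-1} − q_k·t_k, so r_k = a·s_k + b·t_k at every step:
  q = 7: r = 25, s = 1 − 7·0 = 1, t = 0 − 7·1 = -7  (check: 445·1 + 60·(-7) = 25)
  q = 2: r = 10, s = 0 − 2·1 = -2, t = 1 − 2·(-7) = 15  (check: 445·(-2) + 60·15 = 10)
  q = 2: r = 5, s = 1 − 2·(-2) = 5, t = -7 − 2·15 = -37  (check: 445·5 + 60·(-37) = 5)
The row with r = 5 (the gcd) gives the Bezout coefficients s = 5, t = -37.
Result: 445 · (5) + 60 · (-37) = 5.

gcd(445, 60) = 5; s = 5, t = -37 (check: 445·5 + 60·(-37) = 5).


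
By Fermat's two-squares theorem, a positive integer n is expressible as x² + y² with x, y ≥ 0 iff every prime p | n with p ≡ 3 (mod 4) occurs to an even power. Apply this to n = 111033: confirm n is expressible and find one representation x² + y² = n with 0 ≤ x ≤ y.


Step 1: Factor n = 111033 = 3^2 · 13^2 · 73.
Step 2: Check the mod-4 condition on each prime factor: 3 ≡ 3 (mod 4), exponent 2 (must be even); 13 ≡ 1 (mod 4), exponent 2; 73 ≡ 1 (mod 4), exponent 1.
All primes ≡ 3 (mod 4) appear to even exponent (or don't appear), so by the two-squares theorem n IS expressible as a sum of two squares.
Step 3: Build a representation. Group n = k² · m with k = 3 and m = 13 · 13 · 73 = 12337 (a product of primes ≡ 1 (mod 4)); a representation of m scales to one of n via (k·x)² + (k·y)² = k²(x² + y²). Each prime p ≡ 1 (mod 4) is itself a sum of two squares; find a² by testing p − a² for a perfect square:
  13: 13 − 1² = 12, 13 − 2² = 9 = 3² ⇒ 13 = 2² + 3².
  73: 73 − 1² = 72, 73 − 2² = 69, 73 − 3² = 64 = 8² ⇒ 73 = 3² + 8².
  Combine using the Brahmagupta–Fibonacci identity (a² + b²)(c² + d²) = (ac − bd)² + (ad + bc)² = (ac + bd)² + (ad − bc)²:
  13 · 13 = 169: from (2² + 3²)(2² + 3²), take (2·2 − 3·3, 2·3 + 3·2) = (4 − 9, 6 + 6) = (-5, 12); dropping signs (only squares matter) gives (5, 12); check 5² + 12² = 25 + 144 = 169 ✓.
  169 · 73 = 12337: from (5² + 12²)(3² + 8²), take (5·3 − 12·8, 5·8 + 12·3) = (15 − 96, 40 + 36) = (-81, 76); dropping signs (only squares matter) gives (81, 76); check 81² + 76² = 6561 + 5776 = 12337 ✓.
  Scale by k = 3: (3·81, 3·76) = (243, 228).
Step 4: Order so x ≤ y and verify: 228² + 243² = 51984 + 59049 = 111033 = n. ✓

n = 111033 = 228² + 243² (one valid representation with x ≤ y).


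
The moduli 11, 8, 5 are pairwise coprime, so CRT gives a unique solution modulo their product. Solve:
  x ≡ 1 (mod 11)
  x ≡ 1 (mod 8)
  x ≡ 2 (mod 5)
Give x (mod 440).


Moduli 11, 8, 5 are pairwise coprime; by CRT there is a unique solution modulo M = 11 · 8 · 5 = 440.
Solve pairwise, accumulating the modulus:
  Start with x ≡ 1 (mod 11).
  Combine with x ≡ 1 (mod 8): since gcd(11, 8) = 1, we get a unique residue mod 88.
    Write x = 1 + 11·t and substitute into x ≡ 1 (mod 8): 11·t ≡ 1 − 1 = 0 (mod 8).
    Reduce coefficients mod 8: 3·t ≡ 0 (mod 8).
    The inverse of 3 mod 8 is 3 (since 3·3 = 9 = 1·8 + 1), so t ≡ 3·0 = 0 ≡ 0 (mod 8).
    Then x = 1 + 11·0 = 1, valid modulo lcm(11, 8) = 88: x ≡ 1 (mod 88).
  Combine with x ≡ 2 (mod 5): since gcd(88, 5) = 1, we get a unique residue mod 440.
    Write x = 1 + 88·t and substitute into x ≡ 2 (mod 5): 88·t ≡ 2 − 1 = 1 (mod 5).
    Reduce coefficients mod 5: 3·t ≡ 1 (mod 5).
    The inverse of 3 mod 5 is 2 (since 3·2 = 6 = 1·5 + 1), so t ≡ 2·1 = 2 ≡ 2 (mod 5).
    Then x = 1 + 88·2 = 177, valid modulo lcm(88, 5) = 440: x ≡ 177 (mod 440).
Verify: 177 mod 11 = 1 ✓, 177 mod 8 = 1 ✓, 177 mod 5 = 2 ✓.

x ≡ 177 (mod 440).


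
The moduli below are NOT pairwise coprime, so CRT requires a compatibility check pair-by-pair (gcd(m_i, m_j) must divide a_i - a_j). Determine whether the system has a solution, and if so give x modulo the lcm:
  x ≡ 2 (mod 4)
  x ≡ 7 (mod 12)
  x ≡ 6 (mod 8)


Moduli 4, 12, 8 are not pairwise coprime, so CRT works modulo lcm(m_i) when all pairwise compatibility conditions hold.
Pairwise compatibility: gcd(m_i, m_j) must divide a_i - a_j for every pair.
Merge one congruence at a time:
  Start: x ≡ 2 (mod 4).
  Combine with x ≡ 7 (mod 12): gcd(4, 12) = 4, and 7 - 2 = 5 is NOT divisible by 4.
    ⇒ system is inconsistent (no integer solution).

No solution (the system is inconsistent).


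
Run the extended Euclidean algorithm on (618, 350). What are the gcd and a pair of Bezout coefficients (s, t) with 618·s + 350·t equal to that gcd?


Euclidean algorithm on (618, 350) — divide until remainder is 0:
  618 = 1 · 350 + 268
  350 = 1 · 268 + 82
  268 = 3 · 82 + 22
  82 = 3 · 22 + 16
  22 = 1 · 16 + 6
  16 = 2 · 6 + 4
  6 = 1 · 4 + 2
  4 = 2 · 2 + 0
gcd(618, 350) = 2.
Track Bezout coefficients alongside the remainders: start with r₀ = 618 = a·1 + b·0 (s = 1, t = 0) and r₁ = 350 = a·0 + b·1 (s = 0, t = 1); each new remainder r_{k+1} = r_{k-1} − q_k·r_k inherits s_{k+1} = s_{k-1} − q_k·s_k, t_{k+1} = t_{k-1} − q_k·t_k, so r_k = a·s_k + b·t_k at every step:
  q = 1: r = 268, s = 1 − 1·0 = 1, t = 0 − 1·1 = -1  (check: 618·1 + 350·(-1) = 268)
  q = 1: r = 82, s = 0 − 1·1 = -1, t = 1 − 1·(-1) = 2  (check: 618·(-1) + 350·2 = 82)
  q = 3: r = 22, s = 1 − 3·(-1) = 4, t = -1 − 3·2 = -7  (check: 618·4 + 350·(-7) = 22)
  q = 3: r = 16, s = -1 − 3·4 = -13, t = 2 − 3·(-7) = 23  (check: 618·(-13) + 350·23 = 16)
  q = 1: r = 6, s = 4 − 1·(-13) = 17, t = -7 − 1·23 = -30  (check: 618·17 + 350·(-30) = 6)
  q = 2: r = 4, s = -13 − 2·17 = -47, t = 23 − 2·(-30) = 83  (check: 618·(-47) + 350·83 = 4)
  q = 1: r = 2, s = 17 − 1·(-47) = 64, t = -30 − 1·83 = -113  (check: 618·64 + 350·(-113) = 2)
The row with r = 2 (the gcd) gives the Bezout coefficients s = 64, t = -113.
Result: 618 · (64) + 350 · (-113) = 2.

gcd(618, 350) = 2; s = 64, t = -113 (check: 618·64 + 350·(-113) = 2).


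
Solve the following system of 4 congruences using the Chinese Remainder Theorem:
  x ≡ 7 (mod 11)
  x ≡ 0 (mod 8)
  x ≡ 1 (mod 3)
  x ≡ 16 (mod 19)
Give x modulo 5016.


Product of moduli M = 11 · 8 · 3 · 19 = 5016.
Merge one congruence at a time:
  Start: x ≡ 7 (mod 11).
  Combine with x ≡ 0 (mod 8); new modulus lcm = 88.
    Write x = 7 + 11·t and substitute into x ≡ 0 (mod 8): 11·t ≡ 0 − 7 = -7 (mod 8).
    Reduce coefficients mod 8: 3·t ≡ 1 (mod 8).
    The inverse of 3 mod 8 is 3 (since 3·3 = 9 = 1·8 + 1), so t ≡ 3·1 = 3 ≡ 3 (mod 8).
    Then x = 7 + 11·3 = 40, valid modulo lcm(11, 8) = 88: x ≡ 40 (mod 88).
  Combine with x ≡ 1 (mod 3); new modulus lcm = 264.
    Write x = 40 + 88·t and substitute into x ≡ 1 (mod 3): 88·t ≡ 1 − 40 = -39 (mod 3).
    Reduce coefficients mod 3: 1·t ≡ 0 (mod 3).
    So t ≡ 0 (mod 3).
    Then x = 40 + 88·0 = 40, valid modulo lcm(88, 3) = 264: x ≡ 40 (mod 264).
  Combine with x ≡ 16 (mod 19); new modulus lcm = 5016.
    Write x = 40 + 264·t and substitute into x ≡ 16 (mod 19): 264·t ≡ 16 − 40 = -24 (mod 19).
    Reduce coefficients mod 19: 17·t ≡ 14 (mod 19).
    The inverse of 17 mod 19 is 9 (since 17·9 = 153 = 8·19 + 1), so t ≡ 9·14 = 126 ≡ 12 (mod 19).
    Then x = 40 + 264·12 = 3208, valid modulo lcm(264, 19) = 5016: x ≡ 3208 (mod 5016).
Verify against each original: 3208 mod 11 = 7, 3208 mod 8 = 0, 3208 mod 3 = 1, 3208 mod 19 = 16.

x ≡ 3208 (mod 5016).


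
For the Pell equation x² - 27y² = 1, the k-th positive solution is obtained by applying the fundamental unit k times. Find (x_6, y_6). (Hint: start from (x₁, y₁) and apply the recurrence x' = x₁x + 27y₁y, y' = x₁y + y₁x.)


Step 1: Find the fundamental solution (x₁, y₁) of x² - 27y² = 1.
  Expand √27 as a continued fraction. a₀ = ⌊√27⌋ = 5; iterate m_{k+1} = d_k·a_k − m_k, d_{k+1} = (27 − m_{k+1}²)/d_k, a_{k+1} = ⌊(a₀ + m_{k+1})/d_{k+1}⌋ (starting m₀ = 0, d₀ = 1), with convergents p_k = a_k·p_{k-1} + p_{k-2}, q_k = a_k·q_{k-1} + q_{k-2} (p₋₁ = 1, q₋₁ = 0):
  k = 0: a₀ = 5; p₀/q₀ = 5/1; p₀² − 27·q₀² = 25 − 27 = -2.
  k = 1: m = 5, d = 2, a = ⌊(5 + 5)/2⌋ = 5; p/q = (5·5 + 1)/(5·1 + 0) = 26/5; p² − 27·q² = 676 − 675 = 1.
  The first convergent with p² − 27·q² = 1 gives the fundamental solution (x₁, y₁) = (26, 5).
Step 2: Apply the recurrence (x_{n+1}, y_{n+1}) = (x₁x_n + 27y₁y_n, x₁y_n + y₁x_n) repeatedly.
  From (x_1, y_1) = (26, 5): x_2 = 26·26 + 27·5·5 = 1351; y_2 = 26·5 + 5·26 = 260.
  From (x_2, y_2) = (1351, 260): x_3 = 26·1351 + 27·5·260 = 70226; y_3 = 26·260 + 5·1351 = 13515.
  From (x_3, y_3) = (70226, 13515): x_4 = 26·70226 + 27·5·13515 = 3650401; y_4 = 26·13515 + 5·70226 = 702520.
  From (x_4, y_4) = (3650401, 702520): x_5 = 26·3650401 + 27·5·702520 = 189750626; y_5 = 26·702520 + 5·3650401 = 36517525.
  From (x_5, y_5) = (189750626, 36517525): x_6 = 26·189750626 + 27·5·36517525 = 9863382151; y_6 = 26·36517525 + 5·189750626 = 1898208780.
Step 3: Verify x_6² - 27·y_6² = 97286307456665386801 - 97286307456665386800 = 1 (should be 1). ✓

(x_1, y_1) = (26, 5); (x_6, y_6) = (9863382151, 1898208780).


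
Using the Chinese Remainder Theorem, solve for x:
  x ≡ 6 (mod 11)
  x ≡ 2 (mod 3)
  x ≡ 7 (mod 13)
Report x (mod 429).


Moduli 11, 3, 13 are pairwise coprime; by CRT there is a unique solution modulo M = 11 · 3 · 13 = 429.
Solve pairwise, accumulating the modulus:
  Start with x ≡ 6 (mod 11).
  Combine with x ≡ 2 (mod 3): since gcd(11, 3) = 1, we get a unique residue mod 33.
    Write x = 6 + 11·t and substitute into x ≡ 2 (mod 3): 11·t ≡ 2 − 6 = -4 (mod 3).
    Reduce coefficients mod 3: 2·t ≡ 2 (mod 3).
    The inverse of 2 mod 3 is 2 (since 2·2 = 4 = 1·3 + 1), so t ≡ 2·2 = 4 ≡ 1 (mod 3).
    Then x = 6 + 11·1 = 17, valid modulo lcm(11, 3) = 33: x ≡ 17 (mod 33).
  Combine with x ≡ 7 (mod 13): since gcd(33, 13) = 1, we get a unique residue mod 429.
    Write x = 17 + 33·t and substitute into x ≡ 7 (mod 13): 33·t ≡ 7 − 17 = -10 (mod 13).
    Reduce coefficients mod 13: 7·t ≡ 3 (mod 13).
    The inverse of 7 mod 13 is 2 (since 7·2 = 14 = 1·13 + 1), so t ≡ 2·3 = 6 ≡ 6 (mod 13).
    Then x = 17 + 33·6 = 215, valid modulo lcm(33, 13) = 429: x ≡ 215 (mod 429).
Verify: 215 mod 11 = 6 ✓, 215 mod 3 = 2 ✓, 215 mod 13 = 7 ✓.

x ≡ 215 (mod 429).


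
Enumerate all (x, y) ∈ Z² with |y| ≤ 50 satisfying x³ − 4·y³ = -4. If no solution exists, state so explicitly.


The equation is x³ - 4y³ = -4. For fixed y, x³ = 4·y³ − 4, so a solution requires the RHS to be a perfect cube.
Strategy: iterate y from -50 to 50, compute RHS = 4·y³ − 4, and check whether it is a (positive or negative) perfect cube.
Check small values of y:
  y = 0: RHS = -4 is not a perfect cube.
  y = 1: RHS = 0 = (0)³ ⇒ x = 0 works.
  y = -1: RHS = -8 = (-2)³ ⇒ x = -2 works.
  y = 2: RHS = 28 is not a perfect cube.
  y = -2: RHS = -36 is not a perfect cube.
  y = 3: RHS = 104 is not a perfect cube.
  y = -3: RHS = -112 is not a perfect cube.
Continuing the search up to |y| = 50 finds no further solutions beyond those listed.
Collected solutions: (0, 1), (-2, -1).

Solutions (with |y| ≤ 50): (0, 1), (-2, -1).


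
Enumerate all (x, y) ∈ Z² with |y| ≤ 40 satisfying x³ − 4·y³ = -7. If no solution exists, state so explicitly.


The equation is x³ - 4y³ = -7. For fixed y, x³ = 4·y³ − 7, so a solution requires the RHS to be a perfect cube.
Strategy: iterate y from -40 to 40, compute RHS = 4·y³ − 7, and check whether it is a (positive or negative) perfect cube.
Check small values of y:
  y = 0: RHS = -7 is not a perfect cube.
  y = 1: RHS = -3 is not a perfect cube.
  y = -1: RHS = -11 is not a perfect cube.
  y = 2: RHS = 25 is not a perfect cube.
  y = -2: RHS = -39 is not a perfect cube.
  y = 3: RHS = 101 is not a perfect cube.
  y = -3: RHS = -115 is not a perfect cube.
Continuing the search up to |y| = 40 finds no solutions either.
No (x, y) in the scanned range satisfies the equation.

No integer solutions with |y| ≤ 40.


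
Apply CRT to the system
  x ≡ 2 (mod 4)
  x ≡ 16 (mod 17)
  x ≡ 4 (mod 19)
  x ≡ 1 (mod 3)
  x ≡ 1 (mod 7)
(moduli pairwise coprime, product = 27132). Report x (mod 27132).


Product of moduli M = 4 · 17 · 19 · 3 · 7 = 27132.
Merge one congruence at a time:
  Start: x ≡ 2 (mod 4).
  Combine with x ≡ 16 (mod 17); new modulus lcm = 68.
    Write x = 2 + 4·t and substitute into x ≡ 16 (mod 17): 4·t ≡ 16 − 2 = 14 (mod 17).
    The inverse of 4 mod 17 is 13 (since 4·13 = 52 = 3·17 + 1), so t ≡ 13·14 = 182 ≡ 12 (mod 17).
    Then x = 2 + 4·12 = 50, valid modulo lcm(4, 17) = 68: x ≡ 50 (mod 68).
  Combine with x ≡ 4 (mod 19); new modulus lcm = 1292.
    Write x = 50 + 68·t and substitute into x ≡ 4 (mod 19): 68·t ≡ 4 − 50 = -46 (mod 19).
    Reduce coefficients mod 19: 11·t ≡ 11 (mod 19).
    The inverse of 11 mod 19 is 7 (since 11·7 = 77 = 4·19 + 1), so t ≡ 7·11 = 77 ≡ 1 (mod 19).
    Then x = 50 + 68·1 = 118, valid modulo lcm(68, 19) = 1292: x ≡ 118 (mod 1292).
  Combine with x ≡ 1 (mod 3); new modulus lcm = 3876.
    Write x = 118 + 1292·t and substitute into x ≡ 1 (mod 3): 1292·t ≡ 1 − 118 = -117 (mod 3).
    Reduce coefficients mod 3: 2·t ≡ 0 (mod 3).
    The inverse of 2 mod 3 is 2 (since 2·2 = 4 = 1·3 + 1), so t ≡ 2·0 = 0 ≡ 0 (mod 3).
    Then x = 118 + 1292·0 = 118, valid modulo lcm(1292, 3) = 3876: x ≡ 118 (mod 3876).
  Combine with x ≡ 1 (mod 7); new modulus lcm = 27132.
    Write x = 118 + 3876·t and substitute into x ≡ 1 (mod 7): 3876·t ≡ 1 − 118 = -117 (mod 7).
    Reduce coefficients mod 7: 5·t ≡ 2 (mod 7).
    The inverse of 5 mod 7 is 3 (since 5·3 = 15 = 2·7 + 1), so t ≡ 3·2 = 6 ≡ 6 (mod 7).
    Then x = 118 + 3876·6 = 23374, valid modulo lcm(3876, 7) = 27132: x ≡ 23374 (mod 27132).
Verify against each original: 23374 mod 4 = 2, 23374 mod 17 = 16, 23374 mod 19 = 4, 23374 mod 3 = 1, 23374 mod 7 = 1.

x ≡ 23374 (mod 27132).


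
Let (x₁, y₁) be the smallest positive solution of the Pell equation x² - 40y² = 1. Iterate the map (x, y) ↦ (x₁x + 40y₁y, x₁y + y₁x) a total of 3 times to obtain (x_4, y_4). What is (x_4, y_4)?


Step 1: Find the fundamental solution (x₁, y₁) of x² - 40y² = 1.
  Expand √40 as a continued fraction. a₀ = ⌊√40⌋ = 6; iterate m_{k+1} = d_k·a_k − m_k, d_{k+1} = (40 − m_{k+1}²)/d_k, a_{k+1} = ⌊(a₀ + m_{k+1})/d_{k+1}⌋ (starting m₀ = 0, d₀ = 1), with convergents p_k = a_k·p_{k-1} + p_{k-2}, q_k = a_k·q_{k-1} + q_{k-2} (p₋₁ = 1, q₋₁ = 0):
  k = 0: a₀ = 6; p₀/q₀ = 6/1; p₀² − 40·q₀² = 36 − 40 = -4.
  k = 1: m = 6, d = 4, a = ⌊(6 + 6)/4⌋ = 3; p/q = (3·6 + 1)/(3·1 + 0) = 19/3; p² − 40·q² = 361 − 360 = 1.
  The first convergent with p² − 40·q² = 1 gives the fundamental solution (x₁, y₁) = (19, 3).
Step 2: Apply the recurrence (x_{n+1}, y_{n+1}) = (x₁x_n + 40y₁y_n, x₁y_n + y₁x_n) repeatedly.
  From (x_1, y_1) = (19, 3): x_2 = 19·19 + 40·3·3 = 721; y_2 = 19·3 + 3·19 = 114.
  From (x_2, y_2) = (721, 114): x_3 = 19·721 + 40·3·114 = 27379; y_3 = 19·114 + 3·721 = 4329.
  From (x_3, y_3) = (27379, 4329): x_4 = 19·27379 + 40·3·4329 = 1039681; y_4 = 19·4329 + 3·27379 = 164388.
Step 3: Verify x_4² - 40·y_4² = 1080936581761 - 1080936581760 = 1 (should be 1). ✓

(x_1, y_1) = (19, 3); (x_4, y_4) = (1039681, 164388).


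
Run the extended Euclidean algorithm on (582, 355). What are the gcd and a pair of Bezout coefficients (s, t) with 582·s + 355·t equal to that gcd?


Euclidean algorithm on (582, 355) — divide until remainder is 0:
  582 = 1 · 355 + 227
  355 = 1 · 227 + 128
  227 = 1 · 128 + 99
  128 = 1 · 99 + 29
  99 = 3 · 29 + 12
  29 = 2 · 12 + 5
  12 = 2 · 5 + 2
  5 = 2 · 2 + 1
  2 = 2 · 1 + 0
gcd(582, 355) = 1.
Track Bezout coefficients alongside the remainders: start with r₀ = 582 = a·1 + b·0 (s = 1, t = 0) and r₁ = 355 = a·0 + b·1 (s = 0, t = 1); each new remainder r_{k+1} = r_{k-1} − q_k·r_k inherits s_{k+1} = s_{k-1} − q_k·s_k, t_{k+1} = t_{k-1} − q_k·t_k, so r_k = a·s_k + b·t_k at every step:
  q = 1: r = 227, s = 1 − 1·0 = 1, t = 0 − 1·1 = -1  (check: 582·1 + 355·(-1) = 227)
  q = 1: r = 128, s = 0 − 1·1 = -1, t = 1 − 1·(-1) = 2  (check: 582·(-1) + 355·2 = 128)
  q = 1: r = 99, s = 1 − 1·(-1) = 2, t = -1 − 1·2 = -3  (check: 582·2 + 355·(-3) = 99)
  q = 1: r = 29, s = -1 − 1·2 = -3, t = 2 − 1·(-3) = 5  (check: 582·(-3) + 355·5 = 29)
  q = 3: r = 12, s = 2 − 3·(-3) = 11, t = -3 − 3·5 = -18  (check: 582·11 + 355·(-18) = 12)
  q = 2: r = 5, s = -3 − 2·11 = -25, t = 5 − 2·(-18) = 41  (check: 582·(-25) + 355·41 = 5)
  q = 2: r = 2, s = 11 − 2·(-25) = 61, t = -18 − 2·41 = -100  (check: 582·61 + 355·(-100) = 2)
  q = 2: r = 1, s = -25 − 2·61 = -147, t = 41 − 2·(-100) = 241  (check: 582·(-147) + 355·241 = 1)
The row with r = 1 (the gcd) gives the Bezout coefficients s = -147, t = 241.
Result: 582 · (-147) + 355 · (241) = 1.

gcd(582, 355) = 1; s = -147, t = 241 (check: 582·(-147) + 355·241 = 1).


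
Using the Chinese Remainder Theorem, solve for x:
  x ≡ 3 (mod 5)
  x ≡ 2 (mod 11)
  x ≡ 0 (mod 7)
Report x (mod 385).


Moduli 5, 11, 7 are pairwise coprime; by CRT there is a unique solution modulo M = 5 · 11 · 7 = 385.
Solve pairwise, accumulating the modulus:
  Start with x ≡ 3 (mod 5).
  Combine with x ≡ 2 (mod 11): since gcd(5, 11) = 1, we get a unique residue mod 55.
    Write x = 3 + 5·t and substitute into x ≡ 2 (mod 11): 5·t ≡ 2 − 3 = -1 (mod 11).
    Reduce coefficients mod 11: 5·t ≡ 10 (mod 11).
    The inverse of 5 mod 11 is 9 (since 5·9 = 45 = 4·11 + 1), so t ≡ 9·10 = 90 ≡ 2 (mod 11).
    Then x = 3 + 5·2 = 13, valid modulo lcm(5, 11) = 55: x ≡ 13 (mod 55).
  Combine with x ≡ 0 (mod 7): since gcd(55, 7) = 1, we get a unique residue mod 385.
    Write x = 13 + 55·t and substitute into x ≡ 0 (mod 7): 55·t ≡ 0 − 13 = -13 (mod 7).
    Reduce coefficients mod 7: 6·t ≡ 1 (mod 7).
    The inverse of 6 mod 7 is 6 (since 6·6 = 36 = 5·7 + 1), so t ≡ 6·1 = 6 ≡ 6 (mod 7).
    Then x = 13 + 55·6 = 343, valid modulo lcm(55, 7) = 385: x ≡ 343 (mod 385).
Verify: 343 mod 5 = 3 ✓, 343 mod 11 = 2 ✓, 343 mod 7 = 0 ✓.

x ≡ 343 (mod 385).


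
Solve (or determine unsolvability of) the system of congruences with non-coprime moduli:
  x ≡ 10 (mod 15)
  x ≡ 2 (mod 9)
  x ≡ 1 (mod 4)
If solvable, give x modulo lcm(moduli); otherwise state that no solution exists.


Moduli 15, 9, 4 are not pairwise coprime, so CRT works modulo lcm(m_i) when all pairwise compatibility conditions hold.
Pairwise compatibility: gcd(m_i, m_j) must divide a_i - a_j for every pair.
Merge one congruence at a time:
  Start: x ≡ 10 (mod 15).
  Combine with x ≡ 2 (mod 9): gcd(15, 9) = 3, and 2 - 10 = -8 is NOT divisible by 3.
    ⇒ system is inconsistent (no integer solution).

No solution (the system is inconsistent).


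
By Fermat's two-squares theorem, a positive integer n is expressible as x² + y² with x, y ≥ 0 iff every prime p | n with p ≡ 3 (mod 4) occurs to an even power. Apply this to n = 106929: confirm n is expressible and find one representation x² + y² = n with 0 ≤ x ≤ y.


Step 1: Factor n = 106929 = 3^2 · 109^2.
Step 2: Check the mod-4 condition on each prime factor: 3 ≡ 3 (mod 4), exponent 2 (must be even); 109 ≡ 1 (mod 4), exponent 2.
All primes ≡ 3 (mod 4) appear to even exponent (or don't appear), so by the two-squares theorem n IS expressible as a sum of two squares.
Step 3: Build a representation. Group n = k² · m with k = 3 and m = 109 · 109 = 11881 (a product of primes ≡ 1 (mod 4)); a representation of m scales to one of n via (k·x)² + (k·y)² = k²(x² + y²). Each prime p ≡ 1 (mod 4) is itself a sum of two squares; find a² by testing p − a² for a perfect square:
  109: 109 − 1² = 108, 109 − 2² = 105, 109 − 3² = 100 = 10² ⇒ 109 = 3² + 10².
  Combine using the Brahmagupta–Fibonacci identity (a² + b²)(c² + d²) = (ac − bd)² + (ad + bc)² = (ac + bd)² + (ad − bc)²:
  109 · 109 = 11881: from (3² + 10²)(3² + 10²), take (3·3 − 10·10, 3·10 + 10·3) = (9 − 100, 30 + 30) = (-91, 60); dropping signs (only squares matter) gives (91, 60); check 91² + 60² = 8281 + 3600 = 11881 ✓.
  Scale by k = 3: (3·91, 3·60) = (273, 180).
Step 4: Order so x ≤ y and verify: 180² + 273² = 32400 + 74529 = 106929 = n. ✓

n = 106929 = 180² + 273² (one valid representation with x ≤ y).


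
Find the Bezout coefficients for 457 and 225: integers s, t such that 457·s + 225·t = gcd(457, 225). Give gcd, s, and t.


Euclidean algorithm on (457, 225) — divide until remainder is 0:
  457 = 2 · 225 + 7
  225 = 32 · 7 + 1
  7 = 7 · 1 + 0
gcd(457, 225) = 1.
Track Bezout coefficients alongside the remainders: start with r₀ = 457 = a·1 + b·0 (s = 1, t = 0) and r₁ = 225 = a·0 + b·1 (s = 0, t = 1); each new remainder r_{k+1} = r_{k-1} − q_k·r_k inherits s_{k+1} = s_{k-1} − q_k·s_k, t_{k+1} = t_{k-1} − q_k·t_k, so r_k = a·s_k + b·t_k at every step:
  q = 2: r = 7, s = 1 − 2·0 = 1, t = 0 − 2·1 = -2  (check: 457·1 + 225·(-2) = 7)
  q = 32: r = 1, s = 0 − 32·1 = -32, t = 1 − 32·(-2) = 65  (check: 457·(-32) + 225·65 = 1)
The row with r = 1 (the gcd) gives the Bezout coefficients s = -32, t = 65.
Result: 457 · (-32) + 225 · (65) = 1.

gcd(457, 225) = 1; s = -32, t = 65 (check: 457·(-32) + 225·65 = 1).


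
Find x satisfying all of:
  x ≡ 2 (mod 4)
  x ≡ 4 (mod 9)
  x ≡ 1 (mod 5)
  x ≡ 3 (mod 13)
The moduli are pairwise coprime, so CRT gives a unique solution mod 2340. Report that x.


Product of moduli M = 4 · 9 · 5 · 13 = 2340.
Merge one congruence at a time:
  Start: x ≡ 2 (mod 4).
  Combine with x ≡ 4 (mod 9); new modulus lcm = 36.
    Write x = 2 + 4·t and substitute into x ≡ 4 (mod 9): 4·t ≡ 4 − 2 = 2 (mod 9).
    The inverse of 4 mod 9 is 7 (since 4·7 = 28 = 3·9 + 1), so t ≡ 7·2 = 14 ≡ 5 (mod 9).
    Then x = 2 + 4·5 = 22, valid modulo lcm(4, 9) = 36: x ≡ 22 (mod 36).
  Combine with x ≡ 1 (mod 5); new modulus lcm = 180.
    Write x = 22 + 36·t and substitute into x ≡ 1 (mod 5): 36·t ≡ 1 − 22 = -21 (mod 5).
    Reduce coefficients mod 5: 1·t ≡ 4 (mod 5).
    So t ≡ 4 (mod 5).
    Then x = 22 + 36·4 = 166, valid modulo lcm(36, 5) = 180: x ≡ 166 (mod 180).
  Combine with x ≡ 3 (mod 13); new modulus lcm = 2340.
    Write x = 166 + 180·t and substitute into x ≡ 3 (mod 13): 180·t ≡ 3 − 166 = -163 (mod 13).
    Reduce coefficients mod 13: 11·t ≡ 6 (mod 13).
    The inverse of 11 mod 13 is 6 (since 11·6 = 66 = 5·13 + 1), so t ≡ 6·6 = 36 ≡ 10 (mod 13).
    Then x = 166 + 180·10 = 1966, valid modulo lcm(180, 13) = 2340: x ≡ 1966 (mod 2340).
Verify against each original: 1966 mod 4 = 2, 1966 mod 9 = 4, 1966 mod 5 = 1, 1966 mod 13 = 3.

x ≡ 1966 (mod 2340).


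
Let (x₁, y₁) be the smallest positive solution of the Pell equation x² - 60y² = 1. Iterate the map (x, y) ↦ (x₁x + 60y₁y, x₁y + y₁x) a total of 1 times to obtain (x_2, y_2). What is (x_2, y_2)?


Step 1: Find the fundamental solution (x₁, y₁) of x² - 60y² = 1.
  Expand √60 as a continued fraction. a₀ = ⌊√60⌋ = 7; iterate m_{k+1} = d_k·a_k − m_k, d_{k+1} = (60 − m_{k+1}²)/d_k, a_{k+1} = ⌊(a₀ + m_{k+1})/d_{k+1}⌋ (starting m₀ = 0, d₀ = 1), with convergents p_k = a_k·p_{k-1} + p_{k-2}, q_k = a_k·q_{k-1} + q_{k-2} (p₋₁ = 1, q₋₁ = 0):
  k = 0: a₀ = 7; p₀/q₀ = 7/1; p₀² − 60·q₀² = 49 − 60 = -11.
  k = 1: m = 7, d = 11, a = ⌊(7 + 7)/11⌋ = 1; p/q = (1·7 + 1)/(1·1 + 0) = 8/1; p² − 60·q² = 64 − 60 = 4.
  k = 2: m = 4, d = 4, a = ⌊(7 + 4)/4⌋ = 2; p/q = (2·8 + 7)/(2·1 + 1) = 23/3; p² − 60·q² = 529 − 540 = -11.
  k = 3: m = 4, d = 11, a = ⌊(7 + 4)/11⌋ = 1; p/q = (1·23 + 8)/(1·3 + 1) = 31/4; p² − 60·q² = 961 − 960 = 1.
  The first convergent with p² − 60·q² = 1 gives the fundamental solution (x₁, y₁) = (31, 4).
Step 2: Apply the recurrence (x_{n+1}, y_{n+1}) = (x₁x_n + 60y₁y_n, x₁y_n + y₁x_n) repeatedly.
  From (x_1, y_1) = (31, 4): x_2 = 31·31 + 60·4·4 = 1921; y_2 = 31·4 + 4·31 = 248.
Step 3: Verify x_2² - 60·y_2² = 3690241 - 3690240 = 1 (should be 1). ✓

(x_1, y_1) = (31, 4); (x_2, y_2) = (1921, 248).


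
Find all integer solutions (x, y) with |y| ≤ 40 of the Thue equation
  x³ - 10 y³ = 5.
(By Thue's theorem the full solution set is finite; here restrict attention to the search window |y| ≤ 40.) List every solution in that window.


The equation is x³ - 10y³ = 5. For fixed y, x³ = 10·y³ + 5, so a solution requires the RHS to be a perfect cube.
Strategy: iterate y from -40 to 40, compute RHS = 10·y³ + 5, and check whether it is a (positive or negative) perfect cube.
Check small values of y:
  y = 0: RHS = 5 is not a perfect cube.
  y = 1: RHS = 15 is not a perfect cube.
  y = -1: RHS = -5 is not a perfect cube.
  y = 2: RHS = 85 is not a perfect cube.
  y = -2: RHS = -75 is not a perfect cube.
  y = 3: RHS = 275 is not a perfect cube.
  y = -3: RHS = -265 is not a perfect cube.
Continuing the search up to |y| = 40 finds no solutions either.
No (x, y) in the scanned range satisfies the equation.

No integer solutions with |y| ≤ 40.


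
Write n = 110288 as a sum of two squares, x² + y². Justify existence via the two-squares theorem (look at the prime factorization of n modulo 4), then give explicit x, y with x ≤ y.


Step 1: Factor n = 110288 = 2^4 · 61 · 113.
Step 2: Check the mod-4 condition on each prime factor: 2 = 2 (special); 61 ≡ 1 (mod 4), exponent 1; 113 ≡ 1 (mod 4), exponent 1.
All primes ≡ 3 (mod 4) appear to even exponent (or don't appear), so by the two-squares theorem n IS expressible as a sum of two squares.
Step 3: Build a representation. Group n = k² · m with k = 4 and m = 61 · 113 = 6893 (a product of primes ≡ 1 (mod 4)); a representation of m scales to one of n via (k·x)² + (k·y)² = k²(x² + y²). Each prime p ≡ 1 (mod 4) is itself a sum of two squares; find a² by testing p − a² for a perfect square:
  61: 61 − 1² = 60, 61 − 2² = 57, 61 − 3² = 52, 61 − 4² = 45, 61 − 5² = 36 = 6² ⇒ 61 = 5² + 6².
  113: 113 − 1² = 112, 113 − 2² = 109, 113 − 3² = 104, 113 − 4² = 97, 113 − 5² = 88, 113 − 6² = 77, 113 − 7² = 64 = 8² ⇒ 113 = 7² + 8².
  Combine using the Brahmagupta–Fibonacci identity (a² + b²)(c² + d²) = (ac − bd)² + (ad + bc)² = (ac + bd)² + (ad − bc)²:
  61 · 113 = 6893: from (5² + 6²)(7² + 8²), take (5·7 − 6·8, 5·8 + 6·7) = (35 − 48, 40 + 42) = (-13, 82); dropping signs (only squares matter) gives (13, 82); check 13² + 82² = 169 + 6724 = 6893 ✓.
  Scale by k = 4: (4·13, 4·82) = (52, 328).
Step 4: Order so x ≤ y and verify: 52² + 328² = 2704 + 107584 = 110288 = n. ✓

n = 110288 = 52² + 328² (one valid representation with x ≤ y).


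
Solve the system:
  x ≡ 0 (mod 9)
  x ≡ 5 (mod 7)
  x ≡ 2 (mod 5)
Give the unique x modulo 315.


Moduli 9, 7, 5 are pairwise coprime; by CRT there is a unique solution modulo M = 9 · 7 · 5 = 315.
Solve pairwise, accumulating the modulus:
  Start with x ≡ 0 (mod 9).
  Combine with x ≡ 5 (mod 7): since gcd(9, 7) = 1, we get a unique residue mod 63.
    Write x = 0 + 9·t and substitute into x ≡ 5 (mod 7): 9·t ≡ 5 − 0 = 5 (mod 7).
    Reduce coefficients mod 7: 2·t ≡ 5 (mod 7).
    The inverse of 2 mod 7 is 4 (since 2·4 = 8 = 1·7 + 1), so t ≡ 4·5 = 20 ≡ 6 (mod 7).
    Then x = 0 + 9·6 = 54, valid modulo lcm(9, 7) = 63: x ≡ 54 (mod 63).
  Combine with x ≡ 2 (mod 5): since gcd(63, 5) = 1, we get a unique residue mod 315.
    Write x = 54 + 63·t and substitute into x ≡ 2 (mod 5): 63·t ≡ 2 − 54 = -52 (mod 5).
    Reduce coefficients mod 5: 3·t ≡ 3 (mod 5).
    The inverse of 3 mod 5 is 2 (since 3·2 = 6 = 1·5 + 1), so t ≡ 2·3 = 6 ≡ 1 (mod 5).
    Then x = 54 + 63·1 = 117, valid modulo lcm(63, 5) = 315: x ≡ 117 (mod 315).
Verify: 117 mod 9 = 0 ✓, 117 mod 7 = 5 ✓, 117 mod 5 = 2 ✓.

x ≡ 117 (mod 315).


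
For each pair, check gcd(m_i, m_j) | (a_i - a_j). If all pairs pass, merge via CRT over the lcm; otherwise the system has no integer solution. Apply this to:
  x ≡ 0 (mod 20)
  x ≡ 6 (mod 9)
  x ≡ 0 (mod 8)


Moduli 20, 9, 8 are not pairwise coprime, so CRT works modulo lcm(m_i) when all pairwise compatibility conditions hold.
Pairwise compatibility: gcd(m_i, m_j) must divide a_i - a_j for every pair.
Merge one congruence at a time:
  Start: x ≡ 0 (mod 20).
  Combine with x ≡ 6 (mod 9): gcd(20, 9) = 1; 6 - 0 = 6, which IS divisible by 1, so compatible.
    Write x = 0 + 20·t and substitute into x ≡ 6 (mod 9): 20·t ≡ 6 − 0 = 6 (mod 9).
    Reduce coefficients mod 9: 2·t ≡ 6 (mod 9).
    The inverse of 2 mod 9 is 5 (since 2·5 = 10 = 1·9 + 1), so t ≡ 5·6 = 30 ≡ 3 (mod 9).
    Then x = 0 + 20·3 = 60, valid modulo lcm(20, 9) = 180: x ≡ 60 (mod 180).
  Combine with x ≡ 0 (mod 8): gcd(180, 8) = 4; 0 - 60 = -60, which IS divisible by 4, so compatible.
    Write x = 60 + 180·t and substitute into x ≡ 0 (mod 8): 180·t ≡ 0 − 60 = -60 (mod 8).
    Divide the congruence (and modulus) by g = 4: 45·t ≡ -15 (mod 2).
    Reduce coefficients mod 2: 1·t ≡ 1 (mod 2).
    So t ≡ 1 (mod 2).
    Then x = 60 + 180·1 = 240, valid modulo lcm(180, 8) = 360: x ≡ 240 (mod 360).
Verify: 240 mod 20 = 0, 240 mod 9 = 6, 240 mod 8 = 0.

x ≡ 240 (mod 360).
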